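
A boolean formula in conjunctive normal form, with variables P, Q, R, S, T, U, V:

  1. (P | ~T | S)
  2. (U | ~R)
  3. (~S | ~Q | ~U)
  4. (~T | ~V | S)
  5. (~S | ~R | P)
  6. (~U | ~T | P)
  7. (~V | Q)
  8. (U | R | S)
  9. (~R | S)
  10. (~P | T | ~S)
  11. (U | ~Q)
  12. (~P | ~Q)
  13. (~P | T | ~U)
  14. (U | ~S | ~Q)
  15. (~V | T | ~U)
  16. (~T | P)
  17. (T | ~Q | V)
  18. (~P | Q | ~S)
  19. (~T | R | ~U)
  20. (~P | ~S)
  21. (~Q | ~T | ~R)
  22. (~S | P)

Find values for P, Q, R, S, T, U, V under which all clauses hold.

P=0, Q=0, R=0, S=0, T=0, U=1, V=0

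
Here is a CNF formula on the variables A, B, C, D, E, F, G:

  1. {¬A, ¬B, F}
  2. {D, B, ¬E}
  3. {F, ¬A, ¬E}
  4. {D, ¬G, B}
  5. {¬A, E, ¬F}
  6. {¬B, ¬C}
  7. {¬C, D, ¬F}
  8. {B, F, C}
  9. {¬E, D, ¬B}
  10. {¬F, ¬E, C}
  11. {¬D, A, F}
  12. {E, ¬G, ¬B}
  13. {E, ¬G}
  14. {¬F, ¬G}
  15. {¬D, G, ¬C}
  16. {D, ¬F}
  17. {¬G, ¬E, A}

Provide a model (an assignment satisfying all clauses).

A=F, B=F, C=T, D=F, E=F, F=F, G=F

Check each clause:
  1. {F, ¬A, ¬B} — ¬B is true.
  2. {D, B, ¬E} — ¬E is true.
  3. {¬E, F, ¬A} — ¬E is true.
  4. {D, B, ¬G} — ¬G is true.
  5. {¬F, ¬A, E} — ¬F is true.
  6. {¬C, ¬B} — ¬B is true.
  7. {D, ¬F, ¬C} — ¬F is true.
  8. {C, F, B} — C is true.
  9. {D, ¬E, ¬B} — ¬E is true.
  10. {C, ¬E, ¬F} — ¬F is true.
  11. {F, A, ¬D} — ¬D is true.
  12. {¬G, E, ¬B} — ¬G is true.
  13. {E, ¬G} — ¬G is true.
  14. {¬F, ¬G} — ¬G is true.
  15. {¬C, G, ¬D} — ¬D is true.
  16. {¬F, D} — ¬F is true.
  17. {¬E, A, ¬G} — ¬G is true.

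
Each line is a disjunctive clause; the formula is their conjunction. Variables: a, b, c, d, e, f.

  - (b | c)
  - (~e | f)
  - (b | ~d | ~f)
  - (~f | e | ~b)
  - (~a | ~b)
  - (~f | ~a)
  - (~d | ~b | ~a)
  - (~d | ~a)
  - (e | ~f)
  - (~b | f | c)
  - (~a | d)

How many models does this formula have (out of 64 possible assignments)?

Split on b, then f.
  b=1, f=1: remaining (a,c,d,e) ∈ {(0,0,0,1); (0,0,1,1); (0,1,0,1); (0,1,1,1)} — 4.
  b=1, f=0: remaining (a,c,d,e) ∈ {(0,1,0,0); (0,1,1,0)} — 2.
  b=0, f=1: remaining (a,c,d,e) ∈ {(0,1,0,1)} — 1.
  b=0, f=0: remaining (a,c,d,e) ∈ {(0,1,0,0); (0,1,1,0)} — 2.
Total: 4 + 2 + 1 + 2 = 9.

9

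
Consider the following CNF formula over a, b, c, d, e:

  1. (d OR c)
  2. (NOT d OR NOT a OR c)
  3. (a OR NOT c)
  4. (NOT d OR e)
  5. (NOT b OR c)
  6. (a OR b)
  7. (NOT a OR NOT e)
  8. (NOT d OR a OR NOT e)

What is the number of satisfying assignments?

2

Satisfying assignments:
  a=T b=F c=T d=F e=F
  a=T b=T c=T d=F e=F
Count: 2.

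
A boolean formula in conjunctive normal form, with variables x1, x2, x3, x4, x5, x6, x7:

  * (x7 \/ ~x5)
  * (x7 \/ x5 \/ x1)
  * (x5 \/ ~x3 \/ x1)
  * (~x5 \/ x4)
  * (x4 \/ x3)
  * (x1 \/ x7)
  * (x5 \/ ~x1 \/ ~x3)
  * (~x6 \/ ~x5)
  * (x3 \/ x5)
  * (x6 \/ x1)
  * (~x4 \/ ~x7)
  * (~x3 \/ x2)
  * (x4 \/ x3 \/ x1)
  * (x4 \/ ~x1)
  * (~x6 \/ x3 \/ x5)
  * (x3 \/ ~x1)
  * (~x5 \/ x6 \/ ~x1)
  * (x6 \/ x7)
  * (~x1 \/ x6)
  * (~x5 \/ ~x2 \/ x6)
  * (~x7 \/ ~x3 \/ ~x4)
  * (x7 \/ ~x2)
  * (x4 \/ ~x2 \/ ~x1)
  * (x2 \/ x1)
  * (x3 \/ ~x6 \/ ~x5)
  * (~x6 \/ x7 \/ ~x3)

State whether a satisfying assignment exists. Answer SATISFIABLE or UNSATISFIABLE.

x1 = True:
  propagation gives x4=True, x7=False, x5=False, x3=False; an empty clause results — contradiction.
x1 = False:
  propagation gives x7=True, x6=True, x5=False, x3=False; an empty clause results — contradiction.
Every branch closes, so no satisfying assignment exists.

UNSATISFIABLE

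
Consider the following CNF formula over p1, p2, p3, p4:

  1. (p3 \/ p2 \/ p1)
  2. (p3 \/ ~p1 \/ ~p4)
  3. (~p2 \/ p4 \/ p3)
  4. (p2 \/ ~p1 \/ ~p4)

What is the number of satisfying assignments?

Split on p1, then p2.
  p1=T, p2=T: remaining (p3,p4) ∈ {(T,F); (T,T)} — 2.
  p1=T, p2=F: remaining (p3,p4) ∈ {(F,F); (T,F)} — 2.
  p1=F, p2=T: remaining (p3,p4) ∈ {(F,T); (T,F); (T,T)} — 3.
  p1=F, p2=F: remaining (p3,p4) ∈ {(T,F); (T,T)} — 2.
Total: 2 + 2 + 3 + 2 = 9.

9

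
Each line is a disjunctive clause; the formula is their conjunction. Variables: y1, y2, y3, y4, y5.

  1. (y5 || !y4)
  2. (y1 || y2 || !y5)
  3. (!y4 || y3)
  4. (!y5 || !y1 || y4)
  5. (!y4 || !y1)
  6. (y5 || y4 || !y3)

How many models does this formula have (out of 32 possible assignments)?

Split on y4, then y5.
  y4=T, y5=T: remaining (y1,y2,y3) ∈ {(F,T,T)} — 1.
  y4=T, y5=F: a clause becomes empty — 0.
  y4=F, y5=T: remaining (y1,y2,y3) ∈ {(F,T,F); (F,T,T)} — 2.
  y4=F, y5=F: remaining (y1,y2,y3) ∈ {(F,F,F); (F,T,F); (T,F,F); (T,T,F)} — 4.
Total: 1 + 0 + 2 + 4 = 7.

7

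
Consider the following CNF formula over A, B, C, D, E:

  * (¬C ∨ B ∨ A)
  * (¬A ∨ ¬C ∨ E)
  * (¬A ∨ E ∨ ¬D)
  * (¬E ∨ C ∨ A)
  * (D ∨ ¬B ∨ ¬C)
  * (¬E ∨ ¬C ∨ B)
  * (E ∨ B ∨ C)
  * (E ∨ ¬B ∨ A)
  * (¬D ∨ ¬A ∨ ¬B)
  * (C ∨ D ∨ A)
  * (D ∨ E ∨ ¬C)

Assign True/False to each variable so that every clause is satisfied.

A=1, B=1, C=0, D=0, E=0

Try A = True.
The remaining clauses are satisfied by B = True, C = False, D = False, E = False.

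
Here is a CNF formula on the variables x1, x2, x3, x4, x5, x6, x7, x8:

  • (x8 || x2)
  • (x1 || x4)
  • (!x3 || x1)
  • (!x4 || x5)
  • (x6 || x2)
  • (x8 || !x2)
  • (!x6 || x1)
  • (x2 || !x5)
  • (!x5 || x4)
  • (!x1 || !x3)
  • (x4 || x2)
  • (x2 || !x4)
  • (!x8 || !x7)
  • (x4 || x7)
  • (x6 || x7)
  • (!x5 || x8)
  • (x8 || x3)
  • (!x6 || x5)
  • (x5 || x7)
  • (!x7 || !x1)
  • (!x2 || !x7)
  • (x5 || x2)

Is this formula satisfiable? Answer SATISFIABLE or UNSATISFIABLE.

Set x1 = True and propagate.
  then x3 is forced to False.
  then x8 is forced to True.
  then x7 is forced to False.
  then x4 is forced to True.
  then x5 is forced to True.
  then x2 is forced to True.
  then x6 is forced to True.
So x1=1, x2=1, x3=0, x4=1, x5=1, x6=1, x7=0, x8=1 is a satisfying assignment.

SATISFIABLE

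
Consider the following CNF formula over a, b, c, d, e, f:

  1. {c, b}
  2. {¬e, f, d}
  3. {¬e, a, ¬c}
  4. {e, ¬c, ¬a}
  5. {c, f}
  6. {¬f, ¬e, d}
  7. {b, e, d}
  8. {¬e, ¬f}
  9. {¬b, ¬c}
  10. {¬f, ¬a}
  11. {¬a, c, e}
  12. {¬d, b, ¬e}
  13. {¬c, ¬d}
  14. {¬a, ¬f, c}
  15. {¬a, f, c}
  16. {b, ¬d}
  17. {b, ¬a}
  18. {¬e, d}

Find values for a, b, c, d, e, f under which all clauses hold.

Branch on a: take a = False.
Set b = True and propagate.
  then c is forced to False.
  then f is forced to True.
  then e is forced to False.
d is now unconstrained; take d = True.
Check each clause:
  1. {b, c} — b is true.
  2. {d, ¬e, f} — ¬e is true.
  3. {a, ¬e, ¬c} — ¬e is true.
  4. {¬a, e, ¬c} — ¬c is true.
  5. {f, c} — f is true.
  6. {d, ¬e, ¬f} — ¬e is true.
  7. {e, d, b} — b is true.
  8. {¬e, ¬f} — ¬e is true.
  9. {¬c, ¬b} — ¬c is true.
  10. {¬a, ¬f} — ¬a is true.
  11. {¬a, c, e} — ¬a is true.
  12. {¬d, ¬e, b} — b is true.
  13. {¬c, ¬d} — ¬c is true.
  14. {c, ¬f, ¬a} — ¬a is true.
  15. {f, c, ¬a} — f is true.
  16. {b, ¬d} — b is true.
  17. {b, ¬a} — b is true.
  18. {¬e, d} — ¬e is true.

a=0  b=1  c=0  d=1  e=0  f=1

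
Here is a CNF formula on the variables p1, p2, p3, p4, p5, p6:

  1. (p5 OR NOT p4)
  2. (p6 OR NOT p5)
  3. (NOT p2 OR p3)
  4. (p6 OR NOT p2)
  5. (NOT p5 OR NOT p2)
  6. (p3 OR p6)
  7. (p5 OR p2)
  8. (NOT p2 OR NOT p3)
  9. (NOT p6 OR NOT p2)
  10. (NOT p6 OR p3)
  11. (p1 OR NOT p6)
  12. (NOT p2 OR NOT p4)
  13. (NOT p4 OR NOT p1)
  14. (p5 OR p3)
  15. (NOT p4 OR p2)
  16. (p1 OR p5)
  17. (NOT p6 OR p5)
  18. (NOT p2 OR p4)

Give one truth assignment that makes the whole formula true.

Try p1 = True.
  then p4 is forced to False.
  then p2 is forced to False.
  then p5 is forced to True.
  then p6 is forced to True.
  then p3 is forced to True.

p1=T, p2=F, p3=T, p4=F, p5=T, p6=T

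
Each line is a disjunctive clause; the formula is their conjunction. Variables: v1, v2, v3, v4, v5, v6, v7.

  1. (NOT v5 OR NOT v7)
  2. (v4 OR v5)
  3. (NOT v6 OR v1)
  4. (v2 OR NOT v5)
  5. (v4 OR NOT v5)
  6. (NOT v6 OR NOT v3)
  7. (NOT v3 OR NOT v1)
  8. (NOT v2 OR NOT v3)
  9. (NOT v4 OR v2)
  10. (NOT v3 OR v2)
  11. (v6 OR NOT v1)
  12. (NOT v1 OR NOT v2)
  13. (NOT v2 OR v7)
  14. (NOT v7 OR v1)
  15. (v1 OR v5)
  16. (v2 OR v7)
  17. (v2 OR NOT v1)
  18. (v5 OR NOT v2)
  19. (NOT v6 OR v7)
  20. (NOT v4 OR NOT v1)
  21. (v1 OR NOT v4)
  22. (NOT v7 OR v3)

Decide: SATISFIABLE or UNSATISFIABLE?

v1 = True:
  propagation gives v3=False, v6=True, v2=False; an empty clause results — contradiction.
v1 = False:
  propagation gives v6=False, v7=False, v2=False; an empty clause results — contradiction.
Every branch closes, so no satisfying assignment exists.

UNSATISFIABLE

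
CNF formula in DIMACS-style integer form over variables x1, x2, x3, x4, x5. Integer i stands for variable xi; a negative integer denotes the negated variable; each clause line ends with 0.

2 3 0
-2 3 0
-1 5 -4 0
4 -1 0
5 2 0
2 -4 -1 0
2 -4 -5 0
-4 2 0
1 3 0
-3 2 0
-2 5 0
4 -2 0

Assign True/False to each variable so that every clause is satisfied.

Set x1 = False and propagate.
  then x3 is forced to True.
  then x2 is forced to True.
  then x5 is forced to True.
  then x4 is forced to True.
Every clause has at least one true literal under this assignment.

x1=False  x2=True  x3=True  x4=True  x5=True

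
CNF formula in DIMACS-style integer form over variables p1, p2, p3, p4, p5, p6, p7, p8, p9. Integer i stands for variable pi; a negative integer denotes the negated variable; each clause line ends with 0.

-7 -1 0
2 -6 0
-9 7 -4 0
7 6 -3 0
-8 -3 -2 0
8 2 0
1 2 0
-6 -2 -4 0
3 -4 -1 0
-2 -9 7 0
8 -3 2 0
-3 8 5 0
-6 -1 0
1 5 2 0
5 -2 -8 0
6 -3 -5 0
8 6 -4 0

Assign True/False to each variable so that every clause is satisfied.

p1=0, p2=1, p3=0, p4=0, p5=0, p6=1, p7=1, p8=0, p9=1

Check each clause:
  1. (~p1 | ~p7) — ~p1 is true.
  2. (p2 | ~p6) — p2 is true.
  3. (p7 | ~p4 | ~p9) — ~p4 is true.
  4. (p7 | ~p3 | p6) — ~p3 is true.
  5. (~p3 | ~p2 | ~p8) — ~p8 is true.
  6. (p8 | p2) — p2 is true.
  7. (p2 | p1) — p2 is true.
  8. (~p2 | ~p6 | ~p4) — ~p4 is true.
  9. (~p4 | p3 | ~p1) — ~p4 is true.
  10. (~p2 | p7 | ~p9) — p7 is true.
  11. (p8 | ~p3 | p2) — p2 is true.
  12. (p5 | p8 | ~p3) — ~p3 is true.
  13. (~p6 | ~p1) — ~p1 is true.
  14. (p1 | p5 | p2) — p2 is true.
  15. (p5 | ~p2 | ~p8) — ~p8 is true.
  16. (~p3 | ~p5 | p6) — ~p5 is true.
  17. (p6 | p8 | ~p4) — ~p4 is true.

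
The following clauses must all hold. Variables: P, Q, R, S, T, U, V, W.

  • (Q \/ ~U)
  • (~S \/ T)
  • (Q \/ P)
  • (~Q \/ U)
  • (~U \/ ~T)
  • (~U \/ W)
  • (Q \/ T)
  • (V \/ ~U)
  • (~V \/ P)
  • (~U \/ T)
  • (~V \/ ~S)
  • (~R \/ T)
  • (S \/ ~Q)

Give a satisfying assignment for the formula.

Pure literal: P appears only positively; assign P = True.
Try Q = False.
  then U is forced to False.
  then T is forced to True.
Set S = False and propagate.
R, V, W are now unconstrained; take R = True, V = False, W = False.
Check each clause:
  1. (Q \/ ~U) — ~U is true.
  2. (~S \/ T) — ~S is true.
  3. (Q \/ P) — P is true.
  4. (U \/ ~Q) — ~Q is true.
  5. (~U \/ ~T) — ~U is true.
  6. (W \/ ~U) — ~U is true.
  7. (T \/ Q) — T is true.
  8. (~U \/ V) — ~U is true.
  9. (~V \/ P) — P is true.
  10. (T \/ ~U) — ~U is true.
  11. (~V \/ ~S) — ~V is true.
  12. (~R \/ T) — T is true.
  13. (~Q \/ S) — ~Q is true.

P = T, Q = F, R = T, S = F, T = T, U = F, V = F, W = F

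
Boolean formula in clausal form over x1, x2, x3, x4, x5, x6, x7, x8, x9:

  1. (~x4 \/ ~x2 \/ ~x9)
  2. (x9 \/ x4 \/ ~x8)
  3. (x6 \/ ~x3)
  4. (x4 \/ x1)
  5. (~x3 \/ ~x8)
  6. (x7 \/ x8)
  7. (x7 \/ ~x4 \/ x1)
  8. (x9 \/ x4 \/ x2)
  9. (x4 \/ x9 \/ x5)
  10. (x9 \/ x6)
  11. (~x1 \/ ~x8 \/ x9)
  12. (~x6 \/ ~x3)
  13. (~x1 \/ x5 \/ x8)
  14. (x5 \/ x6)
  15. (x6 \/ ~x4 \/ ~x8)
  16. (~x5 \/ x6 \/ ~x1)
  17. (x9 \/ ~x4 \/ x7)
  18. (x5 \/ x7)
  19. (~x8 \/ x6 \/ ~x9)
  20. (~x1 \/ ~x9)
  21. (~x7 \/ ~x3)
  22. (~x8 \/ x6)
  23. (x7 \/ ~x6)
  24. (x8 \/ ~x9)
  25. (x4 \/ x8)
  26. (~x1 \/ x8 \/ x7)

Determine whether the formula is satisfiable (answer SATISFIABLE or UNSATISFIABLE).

SATISFIABLE

x3 occurs only negated in the remaining clauses — set x3 = False.
Branch on x1: take x1 = False.
  then x4 is forced to True.
  then x7 is forced to True.
Branch on x2: take x2 = True.
  then x9 is forced to False.
  then x6 is forced to True.
x5, x8 are now unconstrained; take x5 = True, x8 = False.
Every clause has at least one true literal under this assignment.
So x1=False, x2=True, x3=False, x4=True, x5=True, x6=True, x7=True, x8=False, x9=False is a satisfying assignment.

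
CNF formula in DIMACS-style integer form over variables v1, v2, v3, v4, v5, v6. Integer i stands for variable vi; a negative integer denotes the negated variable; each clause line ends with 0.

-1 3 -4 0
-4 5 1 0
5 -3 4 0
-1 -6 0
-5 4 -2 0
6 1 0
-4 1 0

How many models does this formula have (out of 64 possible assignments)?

Split on v1, then v4.
  v1=1, v4=1: remaining (v2,v3,v5,v6) ∈ {(0,1,0,0); (0,1,1,0); (1,1,0,0); (1,1,1,0)} — 4.
  v1=1, v4=0: remaining (v2,v3,v5,v6) ∈ {(0,0,0,0); (0,0,1,0); (0,1,1,0); (1,0,0,0)} — 4.
  v1=0, v4=1: a clause becomes empty — 0.
  v1=0, v4=0: remaining (v2,v3,v5,v6) ∈ {(0,0,0,1); (0,0,1,1); (0,1,1,1); (1,0,0,1)} — 4.
Total: 4 + 4 + 0 + 4 = 12.

12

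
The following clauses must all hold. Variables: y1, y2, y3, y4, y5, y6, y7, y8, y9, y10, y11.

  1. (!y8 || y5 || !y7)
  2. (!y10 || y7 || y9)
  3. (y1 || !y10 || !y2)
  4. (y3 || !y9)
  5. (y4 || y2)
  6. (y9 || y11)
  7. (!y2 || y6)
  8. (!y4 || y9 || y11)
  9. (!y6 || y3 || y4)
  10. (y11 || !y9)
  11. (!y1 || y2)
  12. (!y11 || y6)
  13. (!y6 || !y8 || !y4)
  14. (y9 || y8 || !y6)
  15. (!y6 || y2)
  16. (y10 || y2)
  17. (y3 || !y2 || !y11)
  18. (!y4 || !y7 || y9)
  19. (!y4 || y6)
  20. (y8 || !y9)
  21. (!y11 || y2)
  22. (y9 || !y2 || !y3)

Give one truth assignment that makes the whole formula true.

y5 occurs only positively in the remaining clauses — set y5 = True.
Try y1 = True.
  then y2 is forced to True.
  then y6 is forced to True.
The remaining clauses are satisfied by y3 = True, y4 = False, y7 = False, y8 = True, y9 = True, y10 = False, y11 = True.
Every clause has at least one true literal under this assignment.

y1 = True  y2 = True  y3 = True  y4 = False  y5 = True  y6 = True  y7 = False  y8 = True  y9 = True  y10 = False  y11 = True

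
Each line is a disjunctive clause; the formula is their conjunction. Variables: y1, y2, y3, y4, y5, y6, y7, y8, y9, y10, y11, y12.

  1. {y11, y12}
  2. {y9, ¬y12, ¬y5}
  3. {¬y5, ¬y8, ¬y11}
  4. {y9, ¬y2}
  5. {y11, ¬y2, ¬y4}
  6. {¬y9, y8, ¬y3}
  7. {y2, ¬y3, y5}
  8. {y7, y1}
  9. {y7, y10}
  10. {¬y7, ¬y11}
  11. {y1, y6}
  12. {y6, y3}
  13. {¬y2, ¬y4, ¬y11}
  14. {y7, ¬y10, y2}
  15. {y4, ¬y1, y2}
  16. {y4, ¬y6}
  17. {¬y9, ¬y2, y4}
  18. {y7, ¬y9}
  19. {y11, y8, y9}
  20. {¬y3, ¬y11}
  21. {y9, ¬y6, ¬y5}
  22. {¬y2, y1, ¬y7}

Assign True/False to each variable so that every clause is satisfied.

y1=False, y2=False, y3=False, y4=True, y5=False, y6=True, y7=True, y8=False, y9=True, y10=True, y11=False, y12=True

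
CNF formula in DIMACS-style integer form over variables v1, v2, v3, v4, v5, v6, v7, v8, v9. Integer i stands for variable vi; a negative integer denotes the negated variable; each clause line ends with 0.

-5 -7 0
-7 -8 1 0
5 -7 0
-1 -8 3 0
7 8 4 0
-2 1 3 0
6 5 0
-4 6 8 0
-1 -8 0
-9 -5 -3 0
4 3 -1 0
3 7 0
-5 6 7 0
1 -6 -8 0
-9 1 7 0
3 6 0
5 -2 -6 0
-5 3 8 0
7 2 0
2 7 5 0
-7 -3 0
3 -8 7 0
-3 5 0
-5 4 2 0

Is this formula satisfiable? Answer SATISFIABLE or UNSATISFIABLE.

SATISFIABLE

v9 occurs only negated in the remaining clauses — set v9 = False.
Set v1 = False and propagate.
Branch on v2: take v2 = True.
  then v3 is forced to True.
  then v7 is forced to False.
  then v5 is forced to True.
  then v6 is forced to True.
  then v8 is forced to False.
  then v4 is forced to True.
So v1 = F, v2 = T, v3 = T, v4 = T, v5 = T, v6 = T, v7 = F, v8 = F, v9 = F is a satisfying assignment.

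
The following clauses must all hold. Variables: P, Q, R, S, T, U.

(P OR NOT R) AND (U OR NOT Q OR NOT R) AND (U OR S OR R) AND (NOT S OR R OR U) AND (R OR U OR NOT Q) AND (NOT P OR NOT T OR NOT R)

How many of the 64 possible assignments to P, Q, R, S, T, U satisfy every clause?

22

Split on R, then U.
  R=1, U=1: remaining (P,Q,S,T) ∈ {(1,0,0,0); (1,0,1,0); (1,1,0,0); (1,1,1,0)} — 4.
  R=1, U=0: remaining (P,Q,S,T) ∈ {(1,0,0,0); (1,0,1,0)} — 2.
  R=0, U=1: P, Q, S, T free → 2^4 = 16.
  R=0, U=0: a clause becomes empty — 0.
Total: 4 + 2 + 16 + 0 = 22.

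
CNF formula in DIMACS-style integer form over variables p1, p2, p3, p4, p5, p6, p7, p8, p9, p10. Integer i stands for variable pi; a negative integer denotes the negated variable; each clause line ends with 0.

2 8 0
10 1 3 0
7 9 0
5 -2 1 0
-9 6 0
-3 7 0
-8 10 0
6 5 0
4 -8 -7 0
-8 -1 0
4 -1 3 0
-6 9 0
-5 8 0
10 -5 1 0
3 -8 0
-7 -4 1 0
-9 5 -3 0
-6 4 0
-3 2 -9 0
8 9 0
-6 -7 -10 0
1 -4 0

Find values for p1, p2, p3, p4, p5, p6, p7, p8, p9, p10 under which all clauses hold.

p1 = T, p2 = T, p3 = F, p4 = T, p5 = F, p6 = T, p7 = T, p8 = F, p9 = T, p10 = F

Try p1 = True.
  then p8 is forced to False.
  then p2 is forced to True.
  then p5 is forced to False.
  then p6 is forced to True.
  then p9 is forced to True.
  then p3 is forced to False.
  then p4 is forced to True.
The remaining clauses are satisfied by p7 = True, p10 = False.
Check each clause:
  1. (p2 || p8) — p2 is true.
  2. (p10 || p3 || p1) — p1 is true.
  3. (p9 || p7) — p9 is true.
  4. (p5 || !p2 || p1) — p1 is true.
  5. (!p9 || p6) — p6 is true.
  6. (!p3 || p7) — !p3 is true.
  7. (p10 || !p8) — !p8 is true.
  8. (p6 || p5) — p6 is true.
  9. (!p8 || p4 || !p7) — !p8 is true.
  10. (!p8 || !p1) — !p8 is true.
  11. (!p1 || p3 || p4) — p4 is true.
  12. (p9 || !p6) — p9 is true.
  13. (p8 || !p5) — !p5 is true.
  14. (!p5 || p1 || p10) — p1 is true.
  15. (!p8 || p3) — !p8 is true.
  16. (!p4 || p1 || !p7) — p1 is true.
  17. (!p9 || p5 || !p3) — !p3 is true.
  18. (!p6 || p4) — p4 is true.
  19. (!p3 || p2 || !p9) — p2 is true.
  20. (p8 || p9) — p9 is true.
  21. (!p10 || !p7 || !p6) — !p10 is true.
  22. (!p4 || p1) — p1 is true.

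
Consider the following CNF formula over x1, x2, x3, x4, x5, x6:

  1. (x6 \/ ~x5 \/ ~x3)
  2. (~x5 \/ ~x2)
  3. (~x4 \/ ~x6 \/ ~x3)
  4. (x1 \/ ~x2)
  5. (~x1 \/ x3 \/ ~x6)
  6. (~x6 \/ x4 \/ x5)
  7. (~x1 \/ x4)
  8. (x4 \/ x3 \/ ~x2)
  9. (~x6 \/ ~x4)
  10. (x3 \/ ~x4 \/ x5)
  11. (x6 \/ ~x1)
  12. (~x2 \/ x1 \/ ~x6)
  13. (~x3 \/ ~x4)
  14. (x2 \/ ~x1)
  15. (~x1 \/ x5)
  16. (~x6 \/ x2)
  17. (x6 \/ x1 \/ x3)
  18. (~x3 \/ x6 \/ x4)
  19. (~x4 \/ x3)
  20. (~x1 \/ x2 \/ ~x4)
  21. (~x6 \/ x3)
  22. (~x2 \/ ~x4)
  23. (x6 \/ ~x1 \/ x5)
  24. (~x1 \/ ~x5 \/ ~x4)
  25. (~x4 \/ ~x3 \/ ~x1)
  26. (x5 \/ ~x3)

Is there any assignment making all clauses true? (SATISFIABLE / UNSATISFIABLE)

UNSATISFIABLE

x4 = True:
  propagation gives x6=False, x1=False, x2=False, x3=False; an empty clause results — contradiction.
x4 = False:
  propagation gives x1=False, x2=False, x6=False, x3=True; an empty clause results — contradiction.
Every branch closes, so no satisfying assignment exists.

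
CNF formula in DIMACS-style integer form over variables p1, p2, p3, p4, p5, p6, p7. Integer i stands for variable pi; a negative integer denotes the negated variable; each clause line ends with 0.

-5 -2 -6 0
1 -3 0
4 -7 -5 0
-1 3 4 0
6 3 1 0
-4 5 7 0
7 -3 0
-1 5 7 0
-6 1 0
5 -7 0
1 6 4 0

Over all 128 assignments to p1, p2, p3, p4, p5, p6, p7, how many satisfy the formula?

Split on p1, then p5.
  p1=T, p5=T: 9 of the 32 assignments to (p2,p3,p4,p6,p7) work.
  p1=T, p5=F: a clause becomes empty — 0.
  p1=F, p5=T: a clause becomes empty — 0.
  p1=F, p5=F: a clause becomes empty — 0.
Total: 9 + 0 + 0 + 0 = 9.

9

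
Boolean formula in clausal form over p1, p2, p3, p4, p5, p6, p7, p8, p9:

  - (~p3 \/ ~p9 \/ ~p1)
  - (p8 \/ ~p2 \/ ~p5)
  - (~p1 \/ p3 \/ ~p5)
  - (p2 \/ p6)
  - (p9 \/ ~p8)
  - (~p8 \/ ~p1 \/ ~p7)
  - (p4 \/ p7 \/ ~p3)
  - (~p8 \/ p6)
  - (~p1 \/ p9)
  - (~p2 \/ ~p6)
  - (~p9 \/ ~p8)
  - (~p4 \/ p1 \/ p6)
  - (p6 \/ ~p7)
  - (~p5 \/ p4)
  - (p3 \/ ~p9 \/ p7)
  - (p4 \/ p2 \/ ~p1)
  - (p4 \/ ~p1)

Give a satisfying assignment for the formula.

p1 = False, p2 = False, p3 = False, p4 = False, p5 = False, p6 = True, p7 = False, p8 = False, p9 = False

Pure literal: p5 appears only negated; assign p5 = False.
Try p1 = False.
For the remaining variables, p2 = False, p3 = False, p4 = False, p6 = True, p7 = False, p8 = False, p9 = False works.
Every clause has at least one true literal under this assignment.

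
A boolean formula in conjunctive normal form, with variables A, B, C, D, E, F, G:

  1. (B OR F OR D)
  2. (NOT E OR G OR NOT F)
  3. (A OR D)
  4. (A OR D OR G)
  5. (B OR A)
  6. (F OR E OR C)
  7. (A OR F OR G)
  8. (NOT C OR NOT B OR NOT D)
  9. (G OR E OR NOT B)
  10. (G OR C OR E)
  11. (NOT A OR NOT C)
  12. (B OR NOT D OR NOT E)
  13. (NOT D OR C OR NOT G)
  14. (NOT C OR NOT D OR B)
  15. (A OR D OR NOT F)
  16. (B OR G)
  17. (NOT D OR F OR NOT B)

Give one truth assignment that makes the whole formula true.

A = 1  B = 0  C = 0  D = 0  E = 0  F = 1  G = 1

Check each clause:
  1. (D OR B OR F) — F is true.
  2. (NOT F OR NOT E OR G) — NOT E is true.
  3. (D OR A) — A is true.
  4. (A OR D OR G) — A is true.
  5. (A OR B) — A is true.
  6. (E OR F OR C) — F is true.
  7. (G OR F OR A) — A is true.
  8. (NOT B OR NOT D OR NOT C) — NOT D is true.
  9. (E OR NOT B OR G) — NOT B is true.
  10. (E OR G OR C) — G is true.
  11. (NOT A OR NOT C) — NOT C is true.
  12. (NOT E OR NOT D OR B) — NOT E is true.
  13. (NOT D OR NOT G OR C) — NOT D is true.
  14. (NOT D OR B OR NOT C) — NOT D is true.
  15. (NOT F OR D OR A) — A is true.
  16. (G OR B) — G is true.
  17. (NOT B OR NOT D OR F) — NOT D is true.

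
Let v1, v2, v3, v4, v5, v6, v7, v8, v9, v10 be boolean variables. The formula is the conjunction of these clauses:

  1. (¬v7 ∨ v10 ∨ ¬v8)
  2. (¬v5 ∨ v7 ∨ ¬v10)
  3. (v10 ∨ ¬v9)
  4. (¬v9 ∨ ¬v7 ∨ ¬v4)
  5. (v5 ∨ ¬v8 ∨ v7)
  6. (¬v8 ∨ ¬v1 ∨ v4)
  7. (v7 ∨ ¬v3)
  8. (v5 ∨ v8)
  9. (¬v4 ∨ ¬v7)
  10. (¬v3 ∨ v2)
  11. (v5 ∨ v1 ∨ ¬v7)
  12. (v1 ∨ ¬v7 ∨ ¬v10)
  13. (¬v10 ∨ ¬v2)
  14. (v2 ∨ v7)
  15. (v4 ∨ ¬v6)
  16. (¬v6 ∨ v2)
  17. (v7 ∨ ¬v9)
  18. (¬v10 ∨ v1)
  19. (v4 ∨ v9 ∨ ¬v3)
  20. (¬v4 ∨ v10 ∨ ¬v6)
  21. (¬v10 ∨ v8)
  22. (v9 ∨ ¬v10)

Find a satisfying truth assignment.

v1=True, v2=True, v3=False, v4=False, v5=True, v6=False, v7=True, v8=False, v9=False, v10=False

Pure literal: v3 appears only negated; assign v3 = False.
Pure literal: v6 appears only negated; assign v6 = False.
Set v1 = True and propagate.
For the remaining variables, v2 = True, v4 = False, v5 = True, v7 = True, v8 = False, v9 = False, v10 = False works.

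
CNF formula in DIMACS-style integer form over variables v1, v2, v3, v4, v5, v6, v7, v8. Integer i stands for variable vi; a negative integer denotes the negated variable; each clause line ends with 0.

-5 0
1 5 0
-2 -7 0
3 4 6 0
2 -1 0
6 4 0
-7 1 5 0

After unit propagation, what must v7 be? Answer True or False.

False

Unit clause (~v5) sets v5 = False.
(v5 | v1) with v5 = False leaves only v1, so v1 = True.
(~v1 | v2) with v1 = True leaves only v2, so v2 = True.
(~v2 | ~v7) with v2 = True leaves only ~v7, so v7 = False.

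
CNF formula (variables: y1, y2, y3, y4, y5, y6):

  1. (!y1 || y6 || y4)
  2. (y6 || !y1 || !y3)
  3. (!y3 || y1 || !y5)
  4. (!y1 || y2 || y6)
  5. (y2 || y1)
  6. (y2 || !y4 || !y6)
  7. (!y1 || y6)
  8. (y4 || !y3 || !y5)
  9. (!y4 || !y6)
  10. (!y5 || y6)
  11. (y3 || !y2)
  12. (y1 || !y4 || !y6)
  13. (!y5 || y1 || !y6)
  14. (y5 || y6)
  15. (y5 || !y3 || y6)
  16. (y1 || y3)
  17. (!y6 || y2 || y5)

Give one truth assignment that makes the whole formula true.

y1=F, y2=T, y3=T, y4=F, y5=F, y6=T

Check each clause:
  1. (y6 || y4 || !y1) — y6 is true.
  2. (y6 || !y1 || !y3) — !y1 is true.
  3. (y1 || !y3 || !y5) — !y5 is true.
  4. (!y1 || y2 || y6) — y2 is true.
  5. (y1 || y2) — y2 is true.
  6. (y2 || !y6 || !y4) — y2 is true.
  7. (!y1 || y6) — y6 is true.
  8. (!y5 || y4 || !y3) — !y5 is true.
  9. (!y6 || !y4) — !y4 is true.
  10. (y6 || !y5) — !y5 is true.
  11. (y3 || !y2) — y3 is true.
  12. (y1 || !y6 || !y4) — !y4 is true.
  13. (!y5 || y1 || !y6) — !y5 is true.
  14. (y6 || y5) — y6 is true.
  15. (!y3 || y6 || y5) — y6 is true.
  16. (y1 || y3) — y3 is true.
  17. (!y6 || y5 || y2) — y2 is true.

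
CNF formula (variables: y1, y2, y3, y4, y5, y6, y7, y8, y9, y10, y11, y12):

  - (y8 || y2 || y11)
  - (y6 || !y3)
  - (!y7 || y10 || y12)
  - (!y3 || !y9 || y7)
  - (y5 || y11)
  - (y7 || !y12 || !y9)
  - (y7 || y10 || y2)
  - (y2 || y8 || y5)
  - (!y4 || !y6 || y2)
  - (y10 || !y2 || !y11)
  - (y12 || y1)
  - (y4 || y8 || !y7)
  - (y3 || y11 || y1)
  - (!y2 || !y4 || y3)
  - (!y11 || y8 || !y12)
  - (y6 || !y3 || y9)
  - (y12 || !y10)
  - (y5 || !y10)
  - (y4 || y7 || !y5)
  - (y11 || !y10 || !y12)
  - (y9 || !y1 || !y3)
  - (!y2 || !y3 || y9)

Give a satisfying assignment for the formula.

Pure literal: y8 appears only positively; assign y8 = True.
Branch on y1: take y1 = True.
Set y2 = False and propagate.
Branch on y3: take y3 = False.
For the remaining variables, y4 = False, y5 = True, y6 = True, y7 = True, y9 = False, y10 = False, y11 = True, y12 = True works.
Check each clause:
  1. (y2 || y8 || y11) — y8 is true.
  2. (!y3 || y6) — !y3 is true.
  3. (y12 || !y7 || y10) — y12 is true.
  4. (!y9 || y7 || !y3) — y7 is true.
  5. (y11 || y5) — y11 is true.
  6. (!y12 || !y9 || y7) — y7 is true.
  7. (y2 || y7 || y10) — y7 is true.
  8. (y8 || y5 || y2) — y8 is true.
  9. (!y6 || y2 || !y4) — !y4 is true.
  10. (!y11 || !y2 || y10) — !y2 is true.
  11. (y12 || y1) — y1 is true.
  12. (!y7 || y4 || y8) — y8 is true.
  13. (y3 || y1 || y11) — y11 is true.
  14. (y3 || !y4 || !y2) — !y4 is true.
  15. (!y12 || !y11 || y8) — y8 is true.
  16. (y6 || y9 || !y3) — !y3 is true.
  17. (!y10 || y12) — y12 is true.
  18. (!y10 || y5) — y5 is true.
  19. (y4 || y7 || !y5) — y7 is true.
  20. (!y12 || y11 || !y10) — y11 is true.
  21. (y9 || !y1 || !y3) — !y3 is true.
  22. (!y2 || y9 || !y3) — !y3 is true.

y1 = True, y2 = False, y3 = False, y4 = False, y5 = True, y6 = True, y7 = True, y8 = True, y9 = False, y10 = False, y11 = True, y12 = True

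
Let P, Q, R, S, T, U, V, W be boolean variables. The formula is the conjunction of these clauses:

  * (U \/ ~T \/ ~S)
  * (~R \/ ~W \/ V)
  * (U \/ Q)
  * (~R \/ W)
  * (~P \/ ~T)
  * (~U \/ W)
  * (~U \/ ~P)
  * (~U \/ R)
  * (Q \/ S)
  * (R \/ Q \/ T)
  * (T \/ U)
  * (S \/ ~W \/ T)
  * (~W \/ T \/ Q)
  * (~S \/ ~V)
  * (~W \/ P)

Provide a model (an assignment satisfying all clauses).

P=False, Q=True, R=False, S=False, T=True, U=False, V=True, W=False

Check each clause:
  1. (U \/ ~S \/ ~T) — ~S is true.
  2. (~W \/ V \/ ~R) — ~W is true.
  3. (U \/ Q) — Q is true.
  4. (W \/ ~R) — ~R is true.
  5. (~P \/ ~T) — ~P is true.
  6. (W \/ ~U) — ~U is true.
  7. (~P \/ ~U) — ~U is true.
  8. (~U \/ R) — ~U is true.
  9. (S \/ Q) — Q is true.
  10. (R \/ T \/ Q) — Q is true.
  11. (U \/ T) — T is true.
  12. (T \/ S \/ ~W) — ~W is true.
  13. (Q \/ ~W \/ T) — ~W is true.
  14. (~V \/ ~S) — ~S is true.
  15. (~W \/ P) — ~W is true.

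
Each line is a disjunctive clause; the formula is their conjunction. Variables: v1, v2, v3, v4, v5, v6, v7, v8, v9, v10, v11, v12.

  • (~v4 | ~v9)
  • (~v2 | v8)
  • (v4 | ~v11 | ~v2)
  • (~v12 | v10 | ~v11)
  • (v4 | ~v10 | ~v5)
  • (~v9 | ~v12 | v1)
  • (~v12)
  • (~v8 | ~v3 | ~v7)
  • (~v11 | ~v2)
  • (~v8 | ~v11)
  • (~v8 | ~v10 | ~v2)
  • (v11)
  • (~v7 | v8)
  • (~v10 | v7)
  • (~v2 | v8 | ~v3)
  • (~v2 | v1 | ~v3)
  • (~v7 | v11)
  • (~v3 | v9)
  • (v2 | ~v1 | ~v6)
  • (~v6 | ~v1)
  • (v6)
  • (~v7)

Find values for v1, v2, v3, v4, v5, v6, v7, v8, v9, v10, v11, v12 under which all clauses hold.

v1 = F, v2 = F, v3 = T, v4 = F, v5 = T, v6 = T, v7 = F, v8 = F, v9 = T, v10 = F, v11 = T, v12 = F

Check each clause:
  1. (~v4 | ~v9) — ~v4 is true.
  2. (~v2 | v8) — ~v2 is true.
  3. (~v11 | v4 | ~v2) — ~v2 is true.
  4. (~v11 | v10 | ~v12) — ~v12 is true.
  5. (~v10 | ~v5 | v4) — ~v10 is true.
  6. (~v12 | ~v9 | v1) — ~v12 is true.
  7. (~v12) — ~v12 is true.
  8. (~v3 | ~v7 | ~v8) — ~v8 is true.
  9. (~v2 | ~v11) — ~v2 is true.
  10. (~v8 | ~v11) — ~v8 is true.
  11. (~v10 | ~v2 | ~v8) — ~v8 is true.
  12. (v11) — v11 is true.
  13. (v8 | ~v7) — ~v7 is true.
  14. (~v10 | v7) — ~v10 is true.
  15. (v8 | ~v2 | ~v3) — ~v2 is true.
  16. (~v3 | ~v2 | v1) — ~v2 is true.
  17. (~v7 | v11) — ~v7 is true.
  18. (~v3 | v9) — v9 is true.
  19. (~v6 | v2 | ~v1) — ~v1 is true.
  20. (~v6 | ~v1) — ~v1 is true.
  21. (v6) — v6 is true.
  22. (~v7) — ~v7 is true.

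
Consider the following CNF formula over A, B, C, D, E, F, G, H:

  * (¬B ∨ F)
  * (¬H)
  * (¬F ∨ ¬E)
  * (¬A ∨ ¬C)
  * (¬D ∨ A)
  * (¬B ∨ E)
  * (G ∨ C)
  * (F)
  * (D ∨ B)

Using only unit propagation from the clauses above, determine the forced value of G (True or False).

True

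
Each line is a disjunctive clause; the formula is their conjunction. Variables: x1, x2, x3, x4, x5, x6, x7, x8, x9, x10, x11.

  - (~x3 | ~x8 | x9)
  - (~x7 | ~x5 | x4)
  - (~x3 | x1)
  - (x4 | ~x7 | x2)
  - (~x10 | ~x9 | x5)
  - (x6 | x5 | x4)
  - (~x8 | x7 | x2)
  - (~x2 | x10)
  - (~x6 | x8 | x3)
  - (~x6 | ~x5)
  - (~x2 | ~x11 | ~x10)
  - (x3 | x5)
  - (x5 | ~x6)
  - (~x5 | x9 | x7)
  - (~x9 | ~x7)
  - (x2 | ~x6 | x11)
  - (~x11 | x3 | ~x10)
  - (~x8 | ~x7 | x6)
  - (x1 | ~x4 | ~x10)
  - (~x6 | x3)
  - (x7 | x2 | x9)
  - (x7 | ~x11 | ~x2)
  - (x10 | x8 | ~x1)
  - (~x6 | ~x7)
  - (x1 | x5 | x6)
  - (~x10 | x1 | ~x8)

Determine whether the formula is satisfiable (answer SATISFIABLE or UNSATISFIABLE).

SATISFIABLE

Branch on x1: take x1 = True.
Set x2 = False and propagate.
Try x3 = True.
The remaining clauses are satisfied by x4 = True, x5 = True, x6 = False, x7 = False, x8 = False, x9 = True, x10 = True, x11 = False.
So x1=True  x2=False  x3=True  x4=True  x5=True  x6=False  x7=False  x8=False  x9=True  x10=True  x11=False is a satisfying assignment.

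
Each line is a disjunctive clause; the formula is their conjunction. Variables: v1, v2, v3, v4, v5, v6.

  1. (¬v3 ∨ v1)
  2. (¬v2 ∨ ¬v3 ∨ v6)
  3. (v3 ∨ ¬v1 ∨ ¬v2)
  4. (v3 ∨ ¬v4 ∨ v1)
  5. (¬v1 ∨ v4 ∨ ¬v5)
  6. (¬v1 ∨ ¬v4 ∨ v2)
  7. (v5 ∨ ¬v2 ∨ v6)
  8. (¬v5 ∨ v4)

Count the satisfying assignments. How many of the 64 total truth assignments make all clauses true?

Case analysis on v1 and v2:
  v1=T, v2=T: remaining (v3,v4,v5,v6) ∈ {(T,F,F,T); (T,T,F,T); (T,T,T,T)} — 3.
  v1=T, v2=F: remaining (v3,v4,v5,v6) ∈ {(F,F,F,F); (F,F,F,T); (T,F,F,F); (T,F,F,T)} — 4.
  v1=F, v2=T: remaining (v3,v4,v5,v6) ∈ {(F,F,F,T)} — 1.
  v1=F, v2=F: remaining (v3,v4,v5,v6) ∈ {(F,F,F,F); (F,F,F,T)} — 2.
Total: 3 + 4 + 1 + 2 = 10.

10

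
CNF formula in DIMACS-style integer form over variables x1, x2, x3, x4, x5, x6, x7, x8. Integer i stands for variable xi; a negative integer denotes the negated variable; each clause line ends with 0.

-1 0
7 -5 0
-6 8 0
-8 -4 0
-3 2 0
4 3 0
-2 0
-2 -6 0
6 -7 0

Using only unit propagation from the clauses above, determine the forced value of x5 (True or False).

False

(!x1) stands alone — x1 = False.
(!x2) stands alone — x2 = False.
In (x2 || !x3), x2 is now false; !x3 must hold, so x3 = False.
(x3 || x4): since x3 = False, the clause reduces to (x4). x4 = True.
In (!x8 || !x4), !x4 is now false; !x8 must hold, so x8 = False.
In (!x6 || x8), x8 is now false; !x6 must hold, so x6 = False.
(x6 || !x7) with x6 = False leaves only !x7, so x7 = False.
(!x5 || x7) with x7 = False leaves only !x5, so x5 = False.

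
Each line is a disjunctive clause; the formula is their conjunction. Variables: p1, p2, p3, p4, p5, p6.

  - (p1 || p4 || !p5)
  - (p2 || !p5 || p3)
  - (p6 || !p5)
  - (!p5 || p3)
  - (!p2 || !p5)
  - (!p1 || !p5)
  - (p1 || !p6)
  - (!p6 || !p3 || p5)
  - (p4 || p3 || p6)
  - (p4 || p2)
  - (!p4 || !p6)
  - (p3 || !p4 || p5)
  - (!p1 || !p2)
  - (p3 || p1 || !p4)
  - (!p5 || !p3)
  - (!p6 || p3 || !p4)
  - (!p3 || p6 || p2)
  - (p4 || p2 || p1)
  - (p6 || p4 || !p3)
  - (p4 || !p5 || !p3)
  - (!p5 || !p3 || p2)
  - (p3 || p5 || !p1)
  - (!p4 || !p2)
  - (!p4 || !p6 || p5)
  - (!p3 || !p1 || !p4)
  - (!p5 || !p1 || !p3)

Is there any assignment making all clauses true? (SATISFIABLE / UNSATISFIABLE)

UNSATISFIABLE

p3 = True:
  propagation gives p5=False, p6=False, p2=True, p1=False; an empty clause results — contradiction.
p3 = False:
  propagation gives p5=False, p4=False, p6=True, p1=True; an empty clause results — contradiction.
Every branch closes, so no satisfying assignment exists.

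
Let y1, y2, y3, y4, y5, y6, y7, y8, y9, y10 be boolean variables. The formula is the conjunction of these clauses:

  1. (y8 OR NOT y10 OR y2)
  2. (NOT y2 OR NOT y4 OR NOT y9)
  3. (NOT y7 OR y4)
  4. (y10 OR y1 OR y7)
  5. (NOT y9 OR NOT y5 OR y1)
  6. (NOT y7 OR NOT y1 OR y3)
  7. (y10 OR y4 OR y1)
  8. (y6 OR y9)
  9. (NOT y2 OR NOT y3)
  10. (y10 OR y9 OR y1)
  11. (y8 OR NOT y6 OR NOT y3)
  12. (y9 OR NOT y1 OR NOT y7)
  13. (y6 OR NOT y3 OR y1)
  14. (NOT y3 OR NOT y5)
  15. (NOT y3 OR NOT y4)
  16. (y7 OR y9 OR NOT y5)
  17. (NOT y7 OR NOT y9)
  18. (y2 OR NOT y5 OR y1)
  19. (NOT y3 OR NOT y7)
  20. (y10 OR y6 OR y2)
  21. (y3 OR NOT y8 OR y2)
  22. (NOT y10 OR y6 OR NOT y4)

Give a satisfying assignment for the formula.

y1 = True, y2 = True, y3 = False, y4 = False, y5 = False, y6 = True, y7 = False, y8 = True, y9 = False, y10 = False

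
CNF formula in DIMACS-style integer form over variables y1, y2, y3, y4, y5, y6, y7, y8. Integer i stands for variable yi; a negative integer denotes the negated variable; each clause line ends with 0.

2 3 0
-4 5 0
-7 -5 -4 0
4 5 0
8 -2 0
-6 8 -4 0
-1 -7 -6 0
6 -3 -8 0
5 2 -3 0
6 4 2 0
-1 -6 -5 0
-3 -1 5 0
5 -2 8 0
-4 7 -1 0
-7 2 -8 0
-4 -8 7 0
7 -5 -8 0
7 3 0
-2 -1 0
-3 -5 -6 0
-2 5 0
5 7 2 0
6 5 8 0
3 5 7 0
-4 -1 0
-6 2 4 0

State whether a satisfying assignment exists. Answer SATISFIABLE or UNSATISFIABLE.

Pure literal: y1 appears only negated; assign y1 = False.
Set y2 = False and propagate.
  then y3 is forced to True.
  then y5 is forced to True.
  then y6 is forced to False.
  then y8 is forced to False.
  then y4 is forced to True.
  then y7 is forced to False.
So y1 = F  y2 = F  y3 = T  y4 = T  y5 = T  y6 = F  y7 = F  y8 = F is a satisfying assignment.

SATISFIABLE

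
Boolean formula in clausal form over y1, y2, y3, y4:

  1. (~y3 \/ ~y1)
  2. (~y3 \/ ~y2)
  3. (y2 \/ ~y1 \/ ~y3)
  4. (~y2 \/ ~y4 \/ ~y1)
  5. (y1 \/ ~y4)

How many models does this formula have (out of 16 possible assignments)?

6

The models are:
  y1=F y2=F y3=F y4=F
  y1=F y2=F y3=T y4=F
  y1=F y2=T y3=F y4=F
  y1=T y2=F y3=F y4=F
  y1=T y2=F y3=F y4=T
  y1=T y2=T y3=F y4=F
That's 6 in total.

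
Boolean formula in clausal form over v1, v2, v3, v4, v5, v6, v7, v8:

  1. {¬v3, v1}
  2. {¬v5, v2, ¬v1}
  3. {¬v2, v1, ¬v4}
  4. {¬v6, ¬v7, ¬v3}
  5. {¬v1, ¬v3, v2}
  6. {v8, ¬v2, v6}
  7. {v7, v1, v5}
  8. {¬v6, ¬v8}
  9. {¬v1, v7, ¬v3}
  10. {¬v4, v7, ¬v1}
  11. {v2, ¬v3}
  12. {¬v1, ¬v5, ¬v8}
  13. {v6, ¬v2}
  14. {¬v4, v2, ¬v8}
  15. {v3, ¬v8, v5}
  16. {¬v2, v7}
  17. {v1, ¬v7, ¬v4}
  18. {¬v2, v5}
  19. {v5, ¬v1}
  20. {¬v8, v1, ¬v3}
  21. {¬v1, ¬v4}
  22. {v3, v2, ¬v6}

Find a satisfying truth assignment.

v1=False  v2=False  v3=False  v4=False  v5=True  v6=False  v7=True  v8=True

Check each clause:
  1. {¬v3, v1} — ¬v3 is true.
  2. {v2, ¬v1, ¬v5} — ¬v1 is true.
  3. {¬v4, v1, ¬v2} — ¬v4 is true.
  4. {¬v3, ¬v6, ¬v7} — ¬v6 is true.
  5. {¬v1, v2, ¬v3} — ¬v3 is true.
  6. {v6, ¬v2, v8} — v8 is true.
  7. {v5, v7, v1} — v5 is true.
  8. {¬v6, ¬v8} — ¬v6 is true.
  9. {v7, ¬v3, ¬v1} — ¬v3 is true.
  10. {¬v4, ¬v1, v7} — ¬v4 is true.
  11. {¬v3, v2} — ¬v3 is true.
  12. {¬v8, ¬v1, ¬v5} — ¬v1 is true.
  13. {¬v2, v6} — ¬v2 is true.
  14. {¬v4, ¬v8, v2} — ¬v4 is true.
  15. {¬v8, v3, v5} — v5 is true.
  16. {v7, ¬v2} — ¬v2 is true.
  17. {v1, ¬v7, ¬v4} — ¬v4 is true.
  18. {¬v2, v5} — v5 is true.
  19. {¬v1, v5} — v5 is true.
  20. {v1, ¬v3, ¬v8} — ¬v3 is true.
  21. {¬v4, ¬v1} — ¬v4 is true.
  22. {¬v6, v2, v3} — ¬v6 is true.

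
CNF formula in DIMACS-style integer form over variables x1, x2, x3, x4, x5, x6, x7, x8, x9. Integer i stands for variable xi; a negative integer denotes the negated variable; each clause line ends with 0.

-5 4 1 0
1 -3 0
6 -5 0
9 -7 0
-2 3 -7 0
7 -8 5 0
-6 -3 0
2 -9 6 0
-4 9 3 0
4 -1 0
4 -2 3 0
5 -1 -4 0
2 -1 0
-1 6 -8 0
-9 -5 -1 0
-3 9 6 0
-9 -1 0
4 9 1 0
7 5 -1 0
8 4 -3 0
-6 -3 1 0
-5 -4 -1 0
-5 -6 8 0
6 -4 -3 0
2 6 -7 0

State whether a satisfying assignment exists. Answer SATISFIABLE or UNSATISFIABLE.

SATISFIABLE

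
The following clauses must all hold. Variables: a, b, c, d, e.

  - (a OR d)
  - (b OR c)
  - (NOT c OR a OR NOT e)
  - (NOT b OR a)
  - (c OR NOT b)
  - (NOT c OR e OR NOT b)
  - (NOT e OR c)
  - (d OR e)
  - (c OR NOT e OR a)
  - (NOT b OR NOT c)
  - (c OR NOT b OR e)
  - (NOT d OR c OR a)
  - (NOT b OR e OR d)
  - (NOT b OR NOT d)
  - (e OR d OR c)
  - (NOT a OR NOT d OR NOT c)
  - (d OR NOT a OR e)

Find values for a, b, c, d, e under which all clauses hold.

a=T, b=F, c=T, d=F, e=T

Set a = True and propagate.
Set b = False and propagate.
  then c is forced to True.
  then d is forced to False.
  then e is forced to True.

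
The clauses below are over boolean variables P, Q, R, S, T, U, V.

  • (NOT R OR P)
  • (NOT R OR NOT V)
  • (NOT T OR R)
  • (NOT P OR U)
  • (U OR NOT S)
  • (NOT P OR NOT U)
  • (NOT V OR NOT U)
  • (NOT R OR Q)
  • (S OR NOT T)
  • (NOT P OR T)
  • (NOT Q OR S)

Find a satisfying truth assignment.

P = F, Q = F, R = F, S = F, T = F, U = T, V = F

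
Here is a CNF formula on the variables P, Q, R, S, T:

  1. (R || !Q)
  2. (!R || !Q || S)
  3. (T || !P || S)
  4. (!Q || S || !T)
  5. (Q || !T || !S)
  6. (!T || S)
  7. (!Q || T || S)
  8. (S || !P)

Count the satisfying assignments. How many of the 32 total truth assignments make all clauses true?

Case analysis on S and Q:
  S=1, Q=1: remaining (P,R,T) ∈ {(0,1,0); (0,1,1); (1,1,0); (1,1,1)} — 4.
  S=1, Q=0: remaining (P,R,T) ∈ {(0,0,0); (0,1,0); (1,0,0); (1,1,0)} — 4.
  S=0, Q=1: a clause becomes empty — 0.
  S=0, Q=0: remaining (P,R,T) ∈ {(0,0,0); (0,1,0)} — 2.
Total: 4 + 4 + 0 + 2 = 10.

10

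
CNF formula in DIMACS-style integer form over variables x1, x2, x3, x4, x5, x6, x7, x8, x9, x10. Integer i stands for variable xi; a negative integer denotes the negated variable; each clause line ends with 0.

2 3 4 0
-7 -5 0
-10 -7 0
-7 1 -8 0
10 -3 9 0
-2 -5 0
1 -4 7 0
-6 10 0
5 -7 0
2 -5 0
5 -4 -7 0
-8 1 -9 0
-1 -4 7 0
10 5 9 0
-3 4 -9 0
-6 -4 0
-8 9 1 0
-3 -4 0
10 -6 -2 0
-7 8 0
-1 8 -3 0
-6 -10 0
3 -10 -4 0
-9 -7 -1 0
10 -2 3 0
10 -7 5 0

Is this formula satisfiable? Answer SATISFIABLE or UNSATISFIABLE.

Pure literal: x6 appears only negated; assign x6 = False.
Branch on x1: take x1 = True.
For the remaining variables, x2 = False, x3 = True, x4 = False, x5 = False, x7 = False, x8 = True, x9 = False, x10 = True works.
So x1=True, x2=False, x3=True, x4=False, x5=False, x6=False, x7=False, x8=True, x9=False, x10=True is a satisfying assignment.

SATISFIABLE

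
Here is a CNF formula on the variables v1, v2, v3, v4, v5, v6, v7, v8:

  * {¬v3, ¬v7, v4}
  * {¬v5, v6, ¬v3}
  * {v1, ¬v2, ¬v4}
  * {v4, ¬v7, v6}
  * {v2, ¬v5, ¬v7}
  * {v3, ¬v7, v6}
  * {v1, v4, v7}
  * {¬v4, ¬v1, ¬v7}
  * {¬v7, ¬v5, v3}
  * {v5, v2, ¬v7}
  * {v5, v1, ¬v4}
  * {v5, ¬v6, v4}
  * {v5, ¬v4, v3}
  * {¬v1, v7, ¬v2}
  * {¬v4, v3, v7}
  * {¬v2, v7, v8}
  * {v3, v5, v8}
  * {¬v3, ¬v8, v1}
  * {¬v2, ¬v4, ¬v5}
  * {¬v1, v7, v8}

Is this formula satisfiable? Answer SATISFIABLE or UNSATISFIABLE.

SATISFIABLE

Branch on v1: take v1 = True.
Set v2 = False and propagate.
For the remaining variables, v3 = True, v4 = False, v5 = False, v6 = False, v7 = False, v8 = True works.
So v1 = True  v2 = False  v3 = True  v4 = False  v5 = False  v6 = False  v7 = False  v8 = True is a satisfying assignment.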